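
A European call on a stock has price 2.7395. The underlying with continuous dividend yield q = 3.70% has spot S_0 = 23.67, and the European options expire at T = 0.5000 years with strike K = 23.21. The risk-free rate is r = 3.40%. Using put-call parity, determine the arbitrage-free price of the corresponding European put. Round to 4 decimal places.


Answer: Put price = 2.3221

Derivation:
Put-call parity: C - P = S_0 * exp(-qT) - K * exp(-rT).
S_0 * exp(-qT) = 23.6700 * 0.98167007 = 23.23613067
K * exp(-rT) = 23.2100 * 0.98314368 = 22.81876492
P = C - S*exp(-qT) + K*exp(-rT)
P = 2.7395 - 23.23613067 + 22.81876492 = 2.3221


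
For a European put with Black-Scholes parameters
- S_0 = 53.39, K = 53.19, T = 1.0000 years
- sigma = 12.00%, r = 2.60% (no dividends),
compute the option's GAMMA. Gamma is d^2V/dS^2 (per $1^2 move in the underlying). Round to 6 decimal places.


d1 = 0.3079421146; d2 = 0.1879421146
phi(d1) = 0.3804681898; exp(-qT) = 1.0000000000; exp(-rT) = 0.9743350896
Gamma = exp(-qT) * phi(d1) / (S * sigma * sqrt(T)) = 1.0000000000 * 0.3804681898 / (53.3900 * 0.1200 * 1.0000000000) = 0.059385

Answer: Gamma = 0.059385


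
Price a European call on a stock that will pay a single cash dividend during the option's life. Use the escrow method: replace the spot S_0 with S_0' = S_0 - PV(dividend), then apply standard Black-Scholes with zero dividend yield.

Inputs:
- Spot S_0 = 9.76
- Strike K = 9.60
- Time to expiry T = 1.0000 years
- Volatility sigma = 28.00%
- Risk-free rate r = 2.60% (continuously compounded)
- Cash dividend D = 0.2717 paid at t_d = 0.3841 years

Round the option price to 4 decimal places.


Answer: Price = 1.1192

Derivation:
PV(D) = D * exp(-r * t_d) = 0.2717 * 0.99006310 = 0.26900014
S_0' = S_0 - PV(D) = 9.7600 - 0.26900014 = 9.49099986
d1 = (ln(S_0'/K) + (r + sigma^2/2)*T) / (sigma*sqrt(T)) = 0.19207453
d2 = d1 - sigma*sqrt(T) = -0.08792547
exp(-rT) = 0.97433509
N(d1) = 0.57615809; N(d2) = 0.46496796
C = S_0' * N(d1) - K * exp(-rT) * N(d2) = 9.49099986 * 0.57615809 - 9.6000 * 0.97433509 * 0.46496796 = 1.1192


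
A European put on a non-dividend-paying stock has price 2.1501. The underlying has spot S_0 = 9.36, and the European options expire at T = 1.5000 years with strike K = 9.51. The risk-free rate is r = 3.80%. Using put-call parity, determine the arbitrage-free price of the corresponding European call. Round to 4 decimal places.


Answer: Call price = 2.5270

Derivation:
Put-call parity: C - P = S_0 * exp(-qT) - K * exp(-rT).
S_0 * exp(-qT) = 9.3600 * 1.00000000 = 9.36000000
K * exp(-rT) = 9.5100 * 0.94459407 = 8.98308960
C = P + S*exp(-qT) - K*exp(-rT)
C = 2.1501 + 9.36000000 - 8.98308960 = 2.5270


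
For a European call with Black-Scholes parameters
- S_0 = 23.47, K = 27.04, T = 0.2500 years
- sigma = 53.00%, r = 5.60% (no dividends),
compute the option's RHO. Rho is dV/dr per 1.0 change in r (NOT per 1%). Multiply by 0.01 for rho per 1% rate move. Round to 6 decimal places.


Answer: Rho = 1.797237

Derivation:
d1 = -0.3489877031; d2 = -0.6139877031
phi(d1) = 0.3753731273; exp(-qT) = 1.0000000000; exp(-rT) = 0.9860975443
N(d2) = 0.2696117266
Rho = K*T*exp(-rT)*N(d2) = 27.0400 * 0.2500 * 0.9860975443 * 0.2696117266 = 1.797237


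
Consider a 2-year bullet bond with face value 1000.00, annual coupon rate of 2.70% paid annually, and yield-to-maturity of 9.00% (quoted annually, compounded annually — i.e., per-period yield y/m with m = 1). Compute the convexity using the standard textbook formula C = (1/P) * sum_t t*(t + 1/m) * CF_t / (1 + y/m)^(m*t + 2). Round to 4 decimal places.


Answer: Convexity = 4.9563

Derivation:
Coupon per period c = face * coupon_rate / m = 27.000000
Periods per year m = 1; per-period yield y/m = 0.090000
Number of cashflows N = 2
Cashflows (t years, CF_t, discount factor 1/(1+y/m)^(m*t), PV):
  t = 1.0000: CF_t = 27.000000, DF = 0.917431, PV = 24.770642
  t = 2.0000: CF_t = 1027.000000, DF = 0.841680, PV = 864.405353
Price P = sum_t PV_t = 889.175995
Convexity numerator sum_t t*(t + 1/m) * CF_t / (1+y/m)^(m*t + 2):
  t = 1.0000: term = 41.697908
  t = 2.0000: term = 4365.316151
Convexity = (1/P) * sum = 4407.014059 / 889.175995 = 4.956290


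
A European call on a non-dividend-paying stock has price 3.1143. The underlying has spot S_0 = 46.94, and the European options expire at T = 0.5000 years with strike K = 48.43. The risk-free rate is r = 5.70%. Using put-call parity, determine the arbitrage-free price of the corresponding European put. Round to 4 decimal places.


Answer: Put price = 3.2435

Derivation:
Put-call parity: C - P = S_0 * exp(-qT) - K * exp(-rT).
S_0 * exp(-qT) = 46.9400 * 1.00000000 = 46.94000000
K * exp(-rT) = 48.4300 * 0.97190229 = 47.06922811
P = C - S*exp(-qT) + K*exp(-rT)
P = 3.1143 - 46.94000000 + 47.06922811 = 3.2435


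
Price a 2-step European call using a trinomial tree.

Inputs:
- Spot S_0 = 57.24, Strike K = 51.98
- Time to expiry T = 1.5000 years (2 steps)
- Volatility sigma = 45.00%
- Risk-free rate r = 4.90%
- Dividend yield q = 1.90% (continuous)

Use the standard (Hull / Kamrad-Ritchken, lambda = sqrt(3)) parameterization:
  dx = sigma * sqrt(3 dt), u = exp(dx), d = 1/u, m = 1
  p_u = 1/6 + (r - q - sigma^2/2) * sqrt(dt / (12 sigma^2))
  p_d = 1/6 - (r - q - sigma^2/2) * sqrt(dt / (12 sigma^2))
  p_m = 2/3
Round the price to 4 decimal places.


dt = T/N = 0.750000; dx = sigma*sqrt(3*dt) = 0.675000
u = exp(dx) = 1.964033; d = 1/u = 0.509156
p_u = 0.127083, p_m = 0.666667, p_d = 0.206250
Discount per step: exp(-r*dt) = 0.963917
Stock lattice S(k, j) with j the centered position index:
  k=0: S(0,+0) = 57.2400
  k=1: S(1,-1) = 29.1441; S(1,+0) = 57.2400; S(1,+1) = 112.4212
  k=2: S(2,-2) = 14.8389; S(2,-1) = 29.1441; S(2,+0) = 57.2400; S(2,+1) = 112.4212; S(2,+2) = 220.7990
Terminal payoffs V(N, j) = max(S_T - K, 0):
  V(2,-2) = 0.000000; V(2,-1) = 0.000000; V(2,+0) = 5.260000; V(2,+1) = 60.441248; V(2,+2) = 168.819037
Backward induction: V(k, j) = exp(-r*dt) * [p_u * V(k+1, j+1) + p_m * V(k+1, j) + p_d * V(k+1, j-1)]
  V(1,-1) = exp(-r*dt) * [p_u*5.260000 + p_m*0.000000 + p_d*0.000000] = 0.644338
  V(1,+0) = exp(-r*dt) * [p_u*60.441248 + p_m*5.260000 + p_d*0.000000] = 10.784056
  V(1,+1) = exp(-r*dt) * [p_u*168.819037 + p_m*60.441248 + p_d*5.260000] = 60.565924
  V(0,+0) = exp(-r*dt) * [p_u*60.565924 + p_m*10.784056 + p_d*0.644338] = 14.477249

Answer: Price = V(0,0) = 14.4772


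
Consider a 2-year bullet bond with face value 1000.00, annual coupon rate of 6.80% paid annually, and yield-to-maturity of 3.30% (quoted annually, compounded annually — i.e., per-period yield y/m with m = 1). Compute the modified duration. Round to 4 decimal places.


Answer: Modified duration = 1.8764

Derivation:
Coupon per period c = face * coupon_rate / m = 68.000000
Periods per year m = 1; per-period yield y/m = 0.033000
Number of cashflows N = 2
Cashflows (t years, CF_t, discount factor 1/(1+y/m)^(m*t), PV):
  t = 1.0000: CF_t = 68.000000, DF = 0.968054, PV = 65.827686
  t = 2.0000: CF_t = 1068.000000, DF = 0.937129, PV = 1000.853724
Price P = sum_t PV_t = 1066.681411
First compute Macaulay numerator sum_t t * PV_t:
  t * PV_t at t = 1.0000: 65.827686
  t * PV_t at t = 2.0000: 2001.707449
Macaulay duration D = 2067.535135 / 1066.681411 = 1.938287
Modified duration = D / (1 + y/m) = 1.938287 / (1 + 0.033000) = 1.876367


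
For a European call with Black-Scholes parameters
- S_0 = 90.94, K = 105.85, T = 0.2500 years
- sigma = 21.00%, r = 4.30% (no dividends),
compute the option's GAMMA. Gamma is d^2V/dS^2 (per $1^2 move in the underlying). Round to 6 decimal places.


d1 = -1.2910528494; d2 = -1.3960528494
phi(d1) = 0.1733665286; exp(-qT) = 1.0000000000; exp(-rT) = 0.9893075748
Gamma = exp(-qT) * phi(d1) / (S * sigma * sqrt(T)) = 1.0000000000 * 0.1733665286 / (90.9400 * 0.2100 * 0.5000000000) = 0.018156

Answer: Gamma = 0.018156


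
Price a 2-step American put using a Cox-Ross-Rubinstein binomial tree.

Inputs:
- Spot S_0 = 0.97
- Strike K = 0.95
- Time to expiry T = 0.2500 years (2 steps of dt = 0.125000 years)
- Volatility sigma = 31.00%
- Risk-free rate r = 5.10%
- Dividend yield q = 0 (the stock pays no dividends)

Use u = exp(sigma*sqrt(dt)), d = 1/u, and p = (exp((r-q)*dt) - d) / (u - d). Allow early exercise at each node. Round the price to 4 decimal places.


Answer: Price = V(0,0) = 0.0419

Derivation:
dt = T/N = 0.125000
u = exp(sigma*sqrt(dt)) = 1.115833; d = 1/u = 0.896191
p = (exp((r-q)*dt) - d) / (u - d) = 0.501744
Discount per step: exp(-r*dt) = 0.993645
Stock lattice S(k, i) with i counting down-moves:
  k=0: S(0,0) = 0.9700
  k=1: S(1,0) = 1.0824; S(1,1) = 0.8693
  k=2: S(2,0) = 1.2077; S(2,1) = 0.9700; S(2,2) = 0.7791
Terminal payoffs V(N, i) = max(K - S_T, 0):
  V(2,0) = 0.000000; V(2,1) = 0.000000; V(2,2) = 0.170936
Backward induction: V(k, i) = exp(-r*dt) * [p * V(k+1, i) + (1-p) * V(k+1, i+1)]; then take max(V_cont, immediate exercise) for American.
  V(1,0) = exp(-r*dt) * [p*0.000000 + (1-p)*0.000000] = 0.000000; exercise = 0.000000; V(1,0) = max -> 0.000000
  V(1,1) = exp(-r*dt) * [p*0.000000 + (1-p)*0.170936] = 0.084629; exercise = 0.080695; V(1,1) = max -> 0.084629
  V(0,0) = exp(-r*dt) * [p*0.000000 + (1-p)*0.084629] = 0.041899; exercise = 0.000000; V(0,0) = max -> 0.041899


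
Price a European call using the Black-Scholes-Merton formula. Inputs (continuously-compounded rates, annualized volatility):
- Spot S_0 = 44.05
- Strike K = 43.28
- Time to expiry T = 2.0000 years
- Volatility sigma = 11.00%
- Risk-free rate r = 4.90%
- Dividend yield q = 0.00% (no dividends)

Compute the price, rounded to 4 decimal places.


d1 = (ln(S/K) + (r - q + 0.5*sigma^2) * T) / (sigma * sqrt(T)) = 0.82110987
d2 = d1 - sigma * sqrt(T) = 0.66554637
exp(-rT) = 0.90664890; exp(-qT) = 1.00000000
C = S_0 * exp(-qT) * N(d1) - K * exp(-rT) * N(d2)
N(d1) = 0.79420815; N(d2) = 0.74714945
C = 44.0500 * 1.00000000 * 0.79420815 - 43.2800 * 0.90664890 * 0.74714945 = 5.6669

Answer: Price = 5.6669


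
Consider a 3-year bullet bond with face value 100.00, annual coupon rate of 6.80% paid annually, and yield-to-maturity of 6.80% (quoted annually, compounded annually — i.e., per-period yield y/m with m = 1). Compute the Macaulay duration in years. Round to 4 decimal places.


Coupon per period c = face * coupon_rate / m = 6.800000
Periods per year m = 1; per-period yield y/m = 0.068000
Number of cashflows N = 3
Cashflows (t years, CF_t, discount factor 1/(1+y/m)^(m*t), PV):
  t = 1.0000: CF_t = 6.800000, DF = 0.936330, PV = 6.367041
  t = 2.0000: CF_t = 6.800000, DF = 0.876713, PV = 5.961649
  t = 3.0000: CF_t = 106.800000, DF = 0.820892, PV = 87.671310
Price P = sum_t PV_t = 100.000000
Macaulay numerator sum_t t * PV_t:
  t * PV_t at t = 1.0000: 6.367041
  t * PV_t at t = 2.0000: 11.923298
  t * PV_t at t = 3.0000: 263.013929
Macaulay duration D = (sum_t t * PV_t) / P = 281.304269 / 100.000000 = 2.813043

Answer: Macaulay duration = 2.8130 years


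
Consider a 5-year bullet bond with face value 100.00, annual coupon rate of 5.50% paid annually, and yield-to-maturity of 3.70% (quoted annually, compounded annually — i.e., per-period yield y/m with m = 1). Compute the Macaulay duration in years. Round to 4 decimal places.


Coupon per period c = face * coupon_rate / m = 5.500000
Periods per year m = 1; per-period yield y/m = 0.037000
Number of cashflows N = 5
Cashflows (t years, CF_t, discount factor 1/(1+y/m)^(m*t), PV):
  t = 1.0000: CF_t = 5.500000, DF = 0.964320, PV = 5.303761
  t = 2.0000: CF_t = 5.500000, DF = 0.929913, PV = 5.114523
  t = 3.0000: CF_t = 5.500000, DF = 0.896734, PV = 4.932038
  t = 4.0000: CF_t = 5.500000, DF = 0.864739, PV = 4.756064
  t = 5.0000: CF_t = 105.500000, DF = 0.833885, PV = 87.974879
Price P = sum_t PV_t = 108.081265
Macaulay numerator sum_t t * PV_t:
  t * PV_t at t = 1.0000: 5.303761
  t * PV_t at t = 2.0000: 10.229047
  t * PV_t at t = 3.0000: 14.796114
  t * PV_t at t = 4.0000: 19.024255
  t * PV_t at t = 5.0000: 439.874394
Macaulay duration D = (sum_t t * PV_t) / P = 489.227571 / 108.081265 = 4.526479

Answer: Macaulay duration = 4.5265 years


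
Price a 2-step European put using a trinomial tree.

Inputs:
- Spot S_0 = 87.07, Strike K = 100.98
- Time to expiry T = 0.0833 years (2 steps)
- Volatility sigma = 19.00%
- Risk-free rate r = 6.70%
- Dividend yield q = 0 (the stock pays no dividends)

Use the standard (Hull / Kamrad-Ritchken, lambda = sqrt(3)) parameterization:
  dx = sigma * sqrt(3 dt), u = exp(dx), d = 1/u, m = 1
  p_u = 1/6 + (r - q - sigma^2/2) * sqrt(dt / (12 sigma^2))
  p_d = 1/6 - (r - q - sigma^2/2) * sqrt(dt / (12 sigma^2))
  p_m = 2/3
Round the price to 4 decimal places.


dt = T/N = 0.041650; dx = sigma*sqrt(3*dt) = 0.067162
u = exp(dx) = 1.069468; d = 1/u = 0.935044
p_u = 0.181845, p_m = 0.666667, p_d = 0.151489
Discount per step: exp(-r*dt) = 0.997213
Stock lattice S(k, j) with j the centered position index:
  k=0: S(0,+0) = 87.0700
  k=1: S(1,-1) = 81.4143; S(1,+0) = 87.0700; S(1,+1) = 93.1186
  k=2: S(2,-2) = 76.1259; S(2,-1) = 81.4143; S(2,+0) = 87.0700; S(2,+1) = 93.1186; S(2,+2) = 99.5874
Terminal payoffs V(N, j) = max(K - S_T, 0):
  V(2,-2) = 24.854067; V(2,-1) = 19.565720; V(2,+0) = 13.910000; V(2,+1) = 7.861386; V(2,+2) = 1.392584
Backward induction: V(k, j) = exp(-r*dt) * [p_u * V(k+1, j+1) + p_m * V(k+1, j) + p_d * V(k+1, j-1)]
  V(1,-1) = exp(-r*dt) * [p_u*13.910000 + p_m*19.565720 + p_d*24.854067] = 19.284492
  V(1,+0) = exp(-r*dt) * [p_u*7.861386 + p_m*13.910000 + p_d*19.565720] = 13.628784
  V(1,+1) = exp(-r*dt) * [p_u*1.392584 + p_m*7.861386 + p_d*13.910000] = 7.580182
  V(0,+0) = exp(-r*dt) * [p_u*7.580182 + p_m*13.628784 + p_d*19.284492] = 13.348352

Answer: Price = V(0,0) = 13.3484


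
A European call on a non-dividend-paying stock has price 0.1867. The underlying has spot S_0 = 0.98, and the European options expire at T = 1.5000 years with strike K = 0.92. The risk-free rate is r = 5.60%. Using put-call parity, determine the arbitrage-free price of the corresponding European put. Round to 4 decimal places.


Put-call parity: C - P = S_0 * exp(-qT) - K * exp(-rT).
S_0 * exp(-qT) = 0.9800 * 1.00000000 = 0.98000000
K * exp(-rT) = 0.9200 * 0.91943126 = 0.84587676
P = C - S*exp(-qT) + K*exp(-rT)
P = 0.1867 - 0.98000000 + 0.84587676 = 0.0526

Answer: Put price = 0.0526


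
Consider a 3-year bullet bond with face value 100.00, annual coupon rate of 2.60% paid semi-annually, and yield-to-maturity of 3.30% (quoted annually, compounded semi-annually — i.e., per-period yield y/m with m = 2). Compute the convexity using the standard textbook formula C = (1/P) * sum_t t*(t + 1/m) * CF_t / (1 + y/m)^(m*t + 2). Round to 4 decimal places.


Answer: Convexity = 9.7305

Derivation:
Coupon per period c = face * coupon_rate / m = 1.300000
Periods per year m = 2; per-period yield y/m = 0.016500
Number of cashflows N = 6
Cashflows (t years, CF_t, discount factor 1/(1+y/m)^(m*t), PV):
  t = 0.5000: CF_t = 1.300000, DF = 0.983768, PV = 1.278898
  t = 1.0000: CF_t = 1.300000, DF = 0.967799, PV = 1.258139
  t = 1.5000: CF_t = 1.300000, DF = 0.952090, PV = 1.237717
  t = 2.0000: CF_t = 1.300000, DF = 0.936635, PV = 1.217626
  t = 2.5000: CF_t = 1.300000, DF = 0.921432, PV = 1.197861
  t = 3.0000: CF_t = 101.300000, DF = 0.906475, PV = 91.825890
Price P = sum_t PV_t = 98.016131
Convexity numerator sum_t t*(t + 1/m) * CF_t / (1+y/m)^(m*t + 2):
  t = 0.5000: term = 0.618858
  t = 1.0000: term = 1.826439
  t = 1.5000: term = 3.593583
  t = 2.0000: term = 5.892086
  t = 2.5000: term = 8.694667
  t = 3.0000: term = 933.124690
Convexity = (1/P) * sum = 953.750322 / 98.016131 = 9.730545


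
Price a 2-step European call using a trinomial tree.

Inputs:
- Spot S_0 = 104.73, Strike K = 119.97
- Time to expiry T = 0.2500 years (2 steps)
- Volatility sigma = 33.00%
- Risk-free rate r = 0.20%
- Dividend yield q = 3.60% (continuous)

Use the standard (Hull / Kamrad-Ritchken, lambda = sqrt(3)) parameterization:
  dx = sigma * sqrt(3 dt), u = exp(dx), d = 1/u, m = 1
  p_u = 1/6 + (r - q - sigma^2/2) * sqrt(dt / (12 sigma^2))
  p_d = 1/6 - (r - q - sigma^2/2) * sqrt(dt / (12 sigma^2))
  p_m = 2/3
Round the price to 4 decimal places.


dt = T/N = 0.125000; dx = sigma*sqrt(3*dt) = 0.202083
u = exp(dx) = 1.223949; d = 1/u = 0.817027
p_u = 0.139311, p_m = 0.666667, p_d = 0.194022
Discount per step: exp(-r*dt) = 0.999750
Stock lattice S(k, j) with j the centered position index:
  k=0: S(0,+0) = 104.7300
  k=1: S(1,-1) = 85.5673; S(1,+0) = 104.7300; S(1,+1) = 128.1842
  k=2: S(2,-2) = 69.9108; S(2,-1) = 85.5673; S(2,+0) = 104.7300; S(2,+1) = 128.1842; S(2,+2) = 156.8910
Terminal payoffs V(N, j) = max(S_T - K, 0):
  V(2,-2) = 0.000000; V(2,-1) = 0.000000; V(2,+0) = 0.000000; V(2,+1) = 8.214228; V(2,+2) = 36.921019
Backward induction: V(k, j) = exp(-r*dt) * [p_u * V(k+1, j+1) + p_m * V(k+1, j) + p_d * V(k+1, j-1)]
  V(1,-1) = exp(-r*dt) * [p_u*0.000000 + p_m*0.000000 + p_d*0.000000] = 0.000000
  V(1,+0) = exp(-r*dt) * [p_u*8.214228 + p_m*0.000000 + p_d*0.000000] = 1.144046
  V(1,+1) = exp(-r*dt) * [p_u*36.921019 + p_m*8.214228 + p_d*0.000000] = 10.616999
  V(0,+0) = exp(-r*dt) * [p_u*10.616999 + p_m*1.144046 + p_d*0.000000] = 2.241201

Answer: Price = V(0,0) = 2.2412


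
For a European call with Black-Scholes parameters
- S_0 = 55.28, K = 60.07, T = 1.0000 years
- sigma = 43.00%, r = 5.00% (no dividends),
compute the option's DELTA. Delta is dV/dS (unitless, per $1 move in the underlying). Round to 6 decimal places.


d1 = 0.1380247223; d2 = -0.2919752777
phi(d1) = 0.3951602322; exp(-qT) = 1.0000000000; exp(-rT) = 0.9512294245
N(d1) = 0.5548895605
Delta = exp(-qT) * N(d1) = 1.0000000000 * 0.5548895605 = 0.554890

Answer: Delta = 0.554890


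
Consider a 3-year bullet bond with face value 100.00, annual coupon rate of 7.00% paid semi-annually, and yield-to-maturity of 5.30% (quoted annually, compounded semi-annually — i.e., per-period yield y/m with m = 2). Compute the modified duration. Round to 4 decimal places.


Coupon per period c = face * coupon_rate / m = 3.500000
Periods per year m = 2; per-period yield y/m = 0.026500
Number of cashflows N = 6
Cashflows (t years, CF_t, discount factor 1/(1+y/m)^(m*t), PV):
  t = 0.5000: CF_t = 3.500000, DF = 0.974184, PV = 3.409644
  t = 1.0000: CF_t = 3.500000, DF = 0.949035, PV = 3.321621
  t = 1.5000: CF_t = 3.500000, DF = 0.924535, PV = 3.235871
  t = 2.0000: CF_t = 3.500000, DF = 0.900667, PV = 3.152334
  t = 2.5000: CF_t = 3.500000, DF = 0.877415, PV = 3.070954
  t = 3.0000: CF_t = 103.500000, DF = 0.854764, PV = 88.468085
Price P = sum_t PV_t = 104.658510
First compute Macaulay numerator sum_t t * PV_t:
  t * PV_t at t = 0.5000: 1.704822
  t * PV_t at t = 1.0000: 3.321621
  t * PV_t at t = 1.5000: 4.853806
  t * PV_t at t = 2.0000: 6.304668
  t * PV_t at t = 2.5000: 7.677384
  t * PV_t at t = 3.0000: 265.404256
Macaulay duration D = 289.266558 / 104.658510 = 2.763909
Modified duration = D / (1 + y/m) = 2.763909 / (1 + 0.026500) = 2.692556

Answer: Modified duration = 2.6926


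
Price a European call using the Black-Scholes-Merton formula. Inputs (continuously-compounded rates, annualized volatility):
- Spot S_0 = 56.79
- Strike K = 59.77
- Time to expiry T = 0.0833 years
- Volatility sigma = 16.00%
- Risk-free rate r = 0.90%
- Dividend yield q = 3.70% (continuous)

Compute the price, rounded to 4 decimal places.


Answer: Price = 0.1641

Derivation:
d1 = (ln(S/K) + (r - q + 0.5*sigma^2) * T) / (sigma * sqrt(T)) = -1.13493179
d2 = d1 - sigma * sqrt(T) = -1.18111057
exp(-rT) = 0.99925058; exp(-qT) = 0.99692264
C = S_0 * exp(-qT) * N(d1) - K * exp(-rT) * N(d2)
N(d1) = 0.12820195; N(d2) = 0.11877940
C = 56.7900 * 0.99692264 * 0.12820195 - 59.7700 * 0.99925058 * 0.11877940 = 0.1641


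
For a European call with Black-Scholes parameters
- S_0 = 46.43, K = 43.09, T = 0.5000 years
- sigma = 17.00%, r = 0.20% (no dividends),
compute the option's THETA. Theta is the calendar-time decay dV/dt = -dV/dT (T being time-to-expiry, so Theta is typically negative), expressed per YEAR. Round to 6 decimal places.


d1 = 0.6894694617; d2 = 0.5692613089
phi(d1) = 0.3145467383; exp(-qT) = 1.0000000000; exp(-rT) = 0.9990004998
Theta = -S*exp(-qT)*phi(d1)*sigma/(2*sqrt(T)) - r*K*exp(-rT)*N(d2) + q*S*exp(-qT)*N(d1)
N(d1) = 0.7547360578; N(d2) = 0.7154105901; sqrt(T) = 0.7071067812
Term 1 = -46.4300 * 1.0000000000 * 0.3145467383 * 0.1700 / (2 * 0.7071067812) = -1.7555685549
Term 2 = -0.0020 * 43.0900 * 0.9990004998 * 0.7154105901 = -0.0615924614
Term 3 = 0 (no dividend yield, q = 0)
Theta = -1.7555685549 + (-0.0615924614) + (0.0000000000) = -1.817161

Answer: Theta = -1.817161


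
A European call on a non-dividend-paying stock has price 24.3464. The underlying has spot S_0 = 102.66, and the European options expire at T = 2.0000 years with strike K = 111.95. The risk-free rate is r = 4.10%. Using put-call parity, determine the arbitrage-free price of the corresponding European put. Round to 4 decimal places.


Answer: Put price = 24.8228

Derivation:
Put-call parity: C - P = S_0 * exp(-qT) - K * exp(-rT).
S_0 * exp(-qT) = 102.6600 * 1.00000000 = 102.66000000
K * exp(-rT) = 111.9500 * 0.92127196 = 103.13639578
P = C - S*exp(-qT) + K*exp(-rT)
P = 24.3464 - 102.66000000 + 103.13639578 = 24.8228


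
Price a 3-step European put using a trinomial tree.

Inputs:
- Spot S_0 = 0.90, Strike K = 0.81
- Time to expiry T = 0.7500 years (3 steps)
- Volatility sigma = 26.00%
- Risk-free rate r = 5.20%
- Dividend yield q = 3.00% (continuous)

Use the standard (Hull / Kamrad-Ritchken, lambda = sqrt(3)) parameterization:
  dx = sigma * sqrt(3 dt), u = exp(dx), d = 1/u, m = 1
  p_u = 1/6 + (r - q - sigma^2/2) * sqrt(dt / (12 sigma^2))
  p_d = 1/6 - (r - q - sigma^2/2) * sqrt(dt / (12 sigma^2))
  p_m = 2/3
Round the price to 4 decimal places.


Answer: Price = V(0,0) = 0.0370

Derivation:
dt = T/N = 0.250000; dx = sigma*sqrt(3*dt) = 0.225167
u = exp(dx) = 1.252531; d = 1/u = 0.798383
p_u = 0.160116, p_m = 0.666667, p_d = 0.173217
Discount per step: exp(-r*dt) = 0.987084
Stock lattice S(k, j) with j the centered position index:
  k=0: S(0,+0) = 0.9000
  k=1: S(1,-1) = 0.7185; S(1,+0) = 0.9000; S(1,+1) = 1.1273
  k=2: S(2,-2) = 0.5737; S(2,-1) = 0.7185; S(2,+0) = 0.9000; S(2,+1) = 1.1273; S(2,+2) = 1.4120
  k=3: S(3,-3) = 0.4580; S(3,-2) = 0.5737; S(3,-1) = 0.7185; S(3,+0) = 0.9000; S(3,+1) = 1.1273; S(3,+2) = 1.4120; S(3,+3) = 1.7685
Terminal payoffs V(N, j) = max(K - S_T, 0):
  V(3,-3) = 0.351988; V(3,-2) = 0.236326; V(3,-1) = 0.091455; V(3,+0) = 0.000000; V(3,+1) = 0.000000; V(3,+2) = 0.000000; V(3,+3) = 0.000000
Backward induction: V(k, j) = exp(-r*dt) * [p_u * V(k+1, j+1) + p_m * V(k+1, j) + p_d * V(k+1, j-1)]
  V(2,-2) = exp(-r*dt) * [p_u*0.091455 + p_m*0.236326 + p_d*0.351988] = 0.230153
  V(2,-1) = exp(-r*dt) * [p_u*0.000000 + p_m*0.091455 + p_d*0.236326] = 0.100590
  V(2,+0) = exp(-r*dt) * [p_u*0.000000 + p_m*0.000000 + p_d*0.091455] = 0.015637
  V(2,+1) = exp(-r*dt) * [p_u*0.000000 + p_m*0.000000 + p_d*0.000000] = 0.000000
  V(2,+2) = exp(-r*dt) * [p_u*0.000000 + p_m*0.000000 + p_d*0.000000] = 0.000000
  V(1,-1) = exp(-r*dt) * [p_u*0.015637 + p_m*0.100590 + p_d*0.230153] = 0.108017
  V(1,+0) = exp(-r*dt) * [p_u*0.000000 + p_m*0.015637 + p_d*0.100590] = 0.027489
  V(1,+1) = exp(-r*dt) * [p_u*0.000000 + p_m*0.000000 + p_d*0.015637] = 0.002674
  V(0,+0) = exp(-r*dt) * [p_u*0.002674 + p_m*0.027489 + p_d*0.108017] = 0.036980


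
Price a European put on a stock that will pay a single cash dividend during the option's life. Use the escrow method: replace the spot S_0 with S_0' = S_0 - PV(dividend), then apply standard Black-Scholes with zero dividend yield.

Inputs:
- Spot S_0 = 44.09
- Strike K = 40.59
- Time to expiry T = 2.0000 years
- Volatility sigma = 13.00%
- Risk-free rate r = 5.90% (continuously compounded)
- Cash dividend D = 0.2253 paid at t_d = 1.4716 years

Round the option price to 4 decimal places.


PV(D) = D * exp(-r * t_d) = 0.2253 * 0.91683808 = 0.20656362
S_0' = S_0 - PV(D) = 44.0900 - 0.20656362 = 43.88343638
d1 = (ln(S_0'/K) + (r + sigma^2/2)*T) / (sigma*sqrt(T)) = 1.15810609
d2 = d1 - sigma*sqrt(T) = 0.97425833
exp(-rT) = 0.88869605
N(-d1) = 0.12341037; N(-d2) = 0.16496414
P = K * exp(-rT) * N(-d2) - S_0' * N(-d1) = 40.5900 * 0.88869605 * 0.16496414 - 43.88343638 * 0.12341037 = 0.5349

Answer: Price = 0.5349


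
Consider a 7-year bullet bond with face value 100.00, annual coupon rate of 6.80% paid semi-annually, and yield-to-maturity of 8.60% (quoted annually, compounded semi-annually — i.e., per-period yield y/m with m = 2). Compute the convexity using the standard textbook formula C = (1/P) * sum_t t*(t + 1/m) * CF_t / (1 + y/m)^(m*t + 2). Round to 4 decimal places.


Coupon per period c = face * coupon_rate / m = 3.400000
Periods per year m = 2; per-period yield y/m = 0.043000
Number of cashflows N = 14
Cashflows (t years, CF_t, discount factor 1/(1+y/m)^(m*t), PV):
  t = 0.5000: CF_t = 3.400000, DF = 0.958773, PV = 3.259827
  t = 1.0000: CF_t = 3.400000, DF = 0.919245, PV = 3.125434
  t = 1.5000: CF_t = 3.400000, DF = 0.881347, PV = 2.996581
  t = 2.0000: CF_t = 3.400000, DF = 0.845012, PV = 2.873040
  t = 2.5000: CF_t = 3.400000, DF = 0.810174, PV = 2.754593
  t = 3.0000: CF_t = 3.400000, DF = 0.776773, PV = 2.641028
  t = 3.5000: CF_t = 3.400000, DF = 0.744749, PV = 2.532146
  t = 4.0000: CF_t = 3.400000, DF = 0.714045, PV = 2.427753
  t = 4.5000: CF_t = 3.400000, DF = 0.684607, PV = 2.327663
  t = 5.0000: CF_t = 3.400000, DF = 0.656382, PV = 2.231700
  t = 5.5000: CF_t = 3.400000, DF = 0.629322, PV = 2.139693
  t = 6.0000: CF_t = 3.400000, DF = 0.603376, PV = 2.051480
  t = 6.5000: CF_t = 3.400000, DF = 0.578501, PV = 1.966903
  t = 7.0000: CF_t = 103.400000, DF = 0.554651, PV = 57.350898
Price P = sum_t PV_t = 90.678739
Convexity numerator sum_t t*(t + 1/m) * CF_t / (1+y/m)^(m*t + 2):
  t = 0.5000: term = 1.498290
  t = 1.0000: term = 4.309560
  t = 1.5000: term = 8.263778
  t = 2.0000: term = 13.205142
  t = 2.5000: term = 18.991096
  t = 3.0000: term = 25.491404
  t = 3.5000: term = 32.587285
  t = 4.0000: term = 40.170602
  t = 4.5000: term = 48.143099
  t = 5.0000: term = 56.415691
  t = 5.5000: term = 64.907794
  t = 6.0000: term = 73.546703
  t = 6.5000: term = 82.267005
  t = 7.0000: term = 2767.775797
Convexity = (1/P) * sum = 3237.573244 / 90.678739 = 35.703775

Answer: Convexity = 35.7038


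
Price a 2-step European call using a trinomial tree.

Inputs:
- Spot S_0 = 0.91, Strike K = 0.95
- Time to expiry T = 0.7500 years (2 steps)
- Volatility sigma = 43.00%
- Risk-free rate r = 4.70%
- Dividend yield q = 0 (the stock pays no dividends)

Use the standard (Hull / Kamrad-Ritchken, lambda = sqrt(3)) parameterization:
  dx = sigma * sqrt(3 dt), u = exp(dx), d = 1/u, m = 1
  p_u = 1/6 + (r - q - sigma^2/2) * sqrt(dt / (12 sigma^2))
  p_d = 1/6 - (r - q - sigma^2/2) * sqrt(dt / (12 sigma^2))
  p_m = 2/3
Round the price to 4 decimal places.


dt = T/N = 0.375000; dx = sigma*sqrt(3*dt) = 0.456084
u = exp(dx) = 1.577883; d = 1/u = 0.633761
p_u = 0.147982, p_m = 0.666667, p_d = 0.185352
Discount per step: exp(-r*dt) = 0.982529
Stock lattice S(k, j) with j the centered position index:
  k=0: S(0,+0) = 0.9100
  k=1: S(1,-1) = 0.5767; S(1,+0) = 0.9100; S(1,+1) = 1.4359
  k=2: S(2,-2) = 0.3655; S(2,-1) = 0.5767; S(2,+0) = 0.9100; S(2,+1) = 1.4359; S(2,+2) = 2.2656
Terminal payoffs V(N, j) = max(S_T - K, 0):
  V(2,-2) = 0.000000; V(2,-1) = 0.000000; V(2,+0) = 0.000000; V(2,+1) = 0.485873; V(2,+2) = 1.315640
Backward induction: V(k, j) = exp(-r*dt) * [p_u * V(k+1, j+1) + p_m * V(k+1, j) + p_d * V(k+1, j-1)]
  V(1,-1) = exp(-r*dt) * [p_u*0.000000 + p_m*0.000000 + p_d*0.000000] = 0.000000
  V(1,+0) = exp(-r*dt) * [p_u*0.485873 + p_m*0.000000 + p_d*0.000000] = 0.070644
  V(1,+1) = exp(-r*dt) * [p_u*1.315640 + p_m*0.485873 + p_d*0.000000] = 0.509546
  V(0,+0) = exp(-r*dt) * [p_u*0.509546 + p_m*0.070644 + p_d*0.000000] = 0.120360

Answer: Price = V(0,0) = 0.1204


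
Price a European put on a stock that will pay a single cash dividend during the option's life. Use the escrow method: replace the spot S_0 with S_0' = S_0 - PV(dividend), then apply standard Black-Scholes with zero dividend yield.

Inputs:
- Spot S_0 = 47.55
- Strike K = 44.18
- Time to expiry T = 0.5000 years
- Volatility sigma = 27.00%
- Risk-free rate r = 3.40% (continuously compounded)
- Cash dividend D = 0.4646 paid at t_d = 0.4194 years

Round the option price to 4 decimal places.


Answer: Price = 1.9168

Derivation:
PV(D) = D * exp(-r * t_d) = 0.4646 * 0.98584159 = 0.45802200
S_0' = S_0 - PV(D) = 47.5500 - 0.45802200 = 47.09197800
d1 = (ln(S_0'/K) + (r + sigma^2/2)*T) / (sigma*sqrt(T)) = 0.51883552
d2 = d1 - sigma*sqrt(T) = 0.32791668
exp(-rT) = 0.98314368
N(-d1) = 0.30193772; N(-d2) = 0.37148733
P = K * exp(-rT) * N(-d2) - S_0' * N(-d1) = 44.1800 * 0.98314368 * 0.37148733 - 47.09197800 * 0.30193772 = 1.9168


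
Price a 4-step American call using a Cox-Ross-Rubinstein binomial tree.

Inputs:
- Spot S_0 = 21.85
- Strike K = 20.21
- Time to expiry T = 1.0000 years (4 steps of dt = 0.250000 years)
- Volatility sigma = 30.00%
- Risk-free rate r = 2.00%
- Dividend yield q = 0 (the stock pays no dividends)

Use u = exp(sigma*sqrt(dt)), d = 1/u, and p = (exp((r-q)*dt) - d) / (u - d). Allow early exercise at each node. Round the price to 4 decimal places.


Answer: Price = V(0,0) = 3.7004

Derivation:
dt = T/N = 0.250000
u = exp(sigma*sqrt(dt)) = 1.161834; d = 1/u = 0.860708
p = (exp((r-q)*dt) - d) / (u - d) = 0.479216
Discount per step: exp(-r*dt) = 0.995012
Stock lattice S(k, i) with i counting down-moves:
  k=0: S(0,0) = 21.8500
  k=1: S(1,0) = 25.3861; S(1,1) = 18.8065
  k=2: S(2,0) = 29.4944; S(2,1) = 21.8500; S(2,2) = 16.1869
  k=3: S(3,0) = 34.2676; S(3,1) = 25.3861; S(3,2) = 18.8065; S(3,3) = 13.9322
  k=4: S(4,0) = 39.8133; S(4,1) = 29.4944; S(4,2) = 21.8500; S(4,3) = 16.1869; S(4,4) = 11.9915
Terminal payoffs V(N, i) = max(S_T - K, 0):
  V(4,0) = 19.603296; V(4,1) = 9.284415; V(4,2) = 1.640000; V(4,3) = 0.000000; V(4,4) = 0.000000
Backward induction: V(k, i) = exp(-r*dt) * [p * V(k+1, i) + (1-p) * V(k+1, i+1)]; then take max(V_cont, immediate exercise) for American.
  V(3,0) = exp(-r*dt) * [p*19.603296 + (1-p)*9.284415] = 14.158419; exercise = 14.057621; V(3,0) = max -> 14.158419
  V(3,1) = exp(-r*dt) * [p*9.284415 + (1-p)*1.640000] = 5.276876; exercise = 5.176078; V(3,1) = max -> 5.276876
  V(3,2) = exp(-r*dt) * [p*1.640000 + (1-p)*0.000000] = 0.781995; exercise = 0.000000; V(3,2) = max -> 0.781995
  V(3,3) = exp(-r*dt) * [p*0.000000 + (1-p)*0.000000] = 0.000000; exercise = 0.000000; V(3,3) = max -> 0.000000
  V(2,0) = exp(-r*dt) * [p*14.158419 + (1-p)*5.276876] = 9.485508; exercise = 9.284415; V(2,0) = max -> 9.485508
  V(2,1) = exp(-r*dt) * [p*5.276876 + (1-p)*0.781995] = 2.921371; exercise = 1.640000; V(2,1) = max -> 2.921371
  V(2,2) = exp(-r*dt) * [p*0.781995 + (1-p)*0.000000] = 0.372875; exercise = 0.000000; V(2,2) = max -> 0.372875
  V(1,0) = exp(-r*dt) * [p*9.485508 + (1-p)*2.921371] = 6.036751; exercise = 5.176078; V(1,0) = max -> 6.036751
  V(1,1) = exp(-r*dt) * [p*2.921371 + (1-p)*0.372875] = 1.586204; exercise = 0.000000; V(1,1) = max -> 1.586204
  V(0,0) = exp(-r*dt) * [p*6.036751 + (1-p)*1.586204] = 3.700429; exercise = 1.640000; V(0,0) = max -> 3.700429


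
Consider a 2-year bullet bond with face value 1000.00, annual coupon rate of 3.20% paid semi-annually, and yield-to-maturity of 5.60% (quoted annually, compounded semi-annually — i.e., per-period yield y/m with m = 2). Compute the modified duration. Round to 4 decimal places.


Coupon per period c = face * coupon_rate / m = 16.000000
Periods per year m = 2; per-period yield y/m = 0.028000
Number of cashflows N = 4
Cashflows (t years, CF_t, discount factor 1/(1+y/m)^(m*t), PV):
  t = 0.5000: CF_t = 16.000000, DF = 0.972763, PV = 15.564202
  t = 1.0000: CF_t = 16.000000, DF = 0.946267, PV = 15.140275
  t = 1.5000: CF_t = 16.000000, DF = 0.920493, PV = 14.727894
  t = 2.0000: CF_t = 1016.000000, DF = 0.895422, PV = 909.748293
Price P = sum_t PV_t = 955.180663
First compute Macaulay numerator sum_t t * PV_t:
  t * PV_t at t = 0.5000: 7.782101
  t * PV_t at t = 1.0000: 15.140275
  t * PV_t at t = 1.5000: 22.091840
  t * PV_t at t = 2.0000: 1819.496586
Macaulay duration D = 1864.510802 / 955.180663 = 1.951998
Modified duration = D / (1 + y/m) = 1.951998 / (1 + 0.028000) = 1.898831

Answer: Modified duration = 1.8988


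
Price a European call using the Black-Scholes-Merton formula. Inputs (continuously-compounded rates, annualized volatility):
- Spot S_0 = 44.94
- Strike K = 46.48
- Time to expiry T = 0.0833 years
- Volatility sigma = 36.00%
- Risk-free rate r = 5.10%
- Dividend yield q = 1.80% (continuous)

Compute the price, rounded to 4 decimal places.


Answer: Price = 1.2663

Derivation:
d1 = (ln(S/K) + (r - q + 0.5*sigma^2) * T) / (sigma * sqrt(T)) = -0.24587632
d2 = d1 - sigma * sqrt(T) = -0.34977858
exp(-rT) = 0.99576071; exp(-qT) = 0.99850172
C = S_0 * exp(-qT) * N(d1) - K * exp(-rT) * N(d2)
N(d1) = 0.40288899; N(d2) = 0.36325244
C = 44.9400 * 0.99850172 * 0.40288899 - 46.4800 * 0.99576071 * 0.36325244 = 1.2663


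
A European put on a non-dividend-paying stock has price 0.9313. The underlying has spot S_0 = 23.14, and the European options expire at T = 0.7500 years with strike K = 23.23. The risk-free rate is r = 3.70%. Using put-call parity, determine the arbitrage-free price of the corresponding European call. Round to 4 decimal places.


Answer: Call price = 1.4771

Derivation:
Put-call parity: C - P = S_0 * exp(-qT) - K * exp(-rT).
S_0 * exp(-qT) = 23.1400 * 1.00000000 = 23.14000000
K * exp(-rT) = 23.2300 * 0.97263149 = 22.59422961
C = P + S*exp(-qT) - K*exp(-rT)
C = 0.9313 + 23.14000000 - 22.59422961 = 1.4771


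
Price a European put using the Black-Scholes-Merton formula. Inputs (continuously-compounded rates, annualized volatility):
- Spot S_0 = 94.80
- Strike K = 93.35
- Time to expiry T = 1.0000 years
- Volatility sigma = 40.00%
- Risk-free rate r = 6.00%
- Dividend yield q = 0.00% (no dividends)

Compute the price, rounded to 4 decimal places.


d1 = (ln(S/K) + (r - q + 0.5*sigma^2) * T) / (sigma * sqrt(T)) = 0.38853385
d2 = d1 - sigma * sqrt(T) = -0.01146615
exp(-rT) = 0.94176453; exp(-qT) = 1.00000000
P = K * exp(-rT) * N(-d2) - S_0 * exp(-qT) * N(-d1)
N(-d1) = 0.34881051; N(-d2) = 0.50457423
P = 93.3500 * 0.94176453 * 0.50457423 - 94.8000 * 1.00000000 * 0.34881051 = 11.2918

Answer: Price = 11.2918


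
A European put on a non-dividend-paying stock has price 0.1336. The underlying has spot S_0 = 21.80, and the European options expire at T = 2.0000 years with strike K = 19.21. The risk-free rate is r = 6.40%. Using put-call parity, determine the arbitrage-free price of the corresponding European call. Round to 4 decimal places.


Put-call parity: C - P = S_0 * exp(-qT) - K * exp(-rT).
S_0 * exp(-qT) = 21.8000 * 1.00000000 = 21.80000000
K * exp(-rT) = 19.2100 * 0.87985338 = 16.90198341
C = P + S*exp(-qT) - K*exp(-rT)
C = 0.1336 + 21.80000000 - 16.90198341 = 5.0316

Answer: Call price = 5.0316


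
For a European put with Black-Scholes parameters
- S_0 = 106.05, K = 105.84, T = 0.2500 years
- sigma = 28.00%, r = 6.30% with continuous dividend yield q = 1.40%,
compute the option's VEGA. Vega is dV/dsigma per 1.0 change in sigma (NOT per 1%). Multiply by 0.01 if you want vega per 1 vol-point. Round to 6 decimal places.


Answer: Vega = 20.771704

Derivation:
d1 = 0.1716582943; d2 = 0.0316582943
phi(d1) = 0.3931076374; exp(-qT) = 0.9965061179; exp(-rT) = 0.9843733826
Vega = S * exp(-qT) * phi(d1) * sqrt(T) = 106.0500 * 0.9965061179 * 0.3931076374 * 0.5000000000 = 20.771704


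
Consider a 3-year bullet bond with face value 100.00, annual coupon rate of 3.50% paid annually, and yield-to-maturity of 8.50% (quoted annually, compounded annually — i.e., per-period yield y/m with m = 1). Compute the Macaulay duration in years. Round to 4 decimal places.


Answer: Macaulay duration = 2.8920 years

Derivation:
Coupon per period c = face * coupon_rate / m = 3.500000
Periods per year m = 1; per-period yield y/m = 0.085000
Number of cashflows N = 3
Cashflows (t years, CF_t, discount factor 1/(1+y/m)^(m*t), PV):
  t = 1.0000: CF_t = 3.500000, DF = 0.921659, PV = 3.225806
  t = 2.0000: CF_t = 3.500000, DF = 0.849455, PV = 2.973094
  t = 3.0000: CF_t = 103.500000, DF = 0.782908, PV = 81.030988
Price P = sum_t PV_t = 87.229888
Macaulay numerator sum_t t * PV_t:
  t * PV_t at t = 1.0000: 3.225806
  t * PV_t at t = 2.0000: 5.946187
  t * PV_t at t = 3.0000: 243.092965
Macaulay duration D = (sum_t t * PV_t) / P = 252.264958 / 87.229888 = 2.891956


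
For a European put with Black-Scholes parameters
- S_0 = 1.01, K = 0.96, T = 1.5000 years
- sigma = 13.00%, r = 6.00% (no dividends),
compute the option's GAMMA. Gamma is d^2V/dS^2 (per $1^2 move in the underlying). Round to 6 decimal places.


Answer: Gamma = 1.559211

Derivation:
d1 = 0.9637632040; d2 = 0.8045463707
phi(d1) = 0.2507350964; exp(-qT) = 1.0000000000; exp(-rT) = 0.9139311853
Gamma = exp(-qT) * phi(d1) / (S * sigma * sqrt(T)) = 1.0000000000 * 0.2507350964 / (1.0100 * 0.1300 * 1.2247448714) = 1.559211


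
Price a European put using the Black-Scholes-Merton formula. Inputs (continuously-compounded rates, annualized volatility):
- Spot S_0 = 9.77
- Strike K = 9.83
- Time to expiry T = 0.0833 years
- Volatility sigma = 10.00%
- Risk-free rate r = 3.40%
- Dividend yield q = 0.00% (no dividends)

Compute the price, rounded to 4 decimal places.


d1 = (ln(S/K) + (r - q + 0.5*sigma^2) * T) / (sigma * sqrt(T)) = -0.09957016
d2 = d1 - sigma * sqrt(T) = -0.12843190
exp(-rT) = 0.99717181; exp(-qT) = 1.00000000
P = K * exp(-rT) * N(-d2) - S_0 * exp(-qT) * N(-d1)
N(-d1) = 0.53965721; N(-d2) = 0.55109641
P = 9.8300 * 0.99717181 * 0.55109641 - 9.7700 * 1.00000000 * 0.53965721 = 0.1295

Answer: Price = 0.1295


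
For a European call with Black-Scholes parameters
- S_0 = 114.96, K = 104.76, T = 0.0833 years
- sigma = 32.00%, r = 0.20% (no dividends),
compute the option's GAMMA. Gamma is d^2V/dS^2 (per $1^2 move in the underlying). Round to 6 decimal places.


d1 = 1.0539881715; d2 = 0.9616306055
phi(d1) = 0.2289196830; exp(-qT) = 1.0000000000; exp(-rT) = 0.9998334139
Gamma = exp(-qT) * phi(d1) / (S * sigma * sqrt(T)) = 1.0000000000 * 0.2289196830 / (114.9600 * 0.3200 * 0.2886173938) = 0.021561

Answer: Gamma = 0.021561


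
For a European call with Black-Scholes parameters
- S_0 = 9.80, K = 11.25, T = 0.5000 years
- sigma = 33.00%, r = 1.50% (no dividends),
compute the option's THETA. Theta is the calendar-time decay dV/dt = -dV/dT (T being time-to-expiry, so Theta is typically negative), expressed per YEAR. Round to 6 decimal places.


d1 = -0.4425234642; d2 = -0.6758687020
phi(d1) = 0.3617318667; exp(-qT) = 1.0000000000; exp(-rT) = 0.9925280548
Theta = -S*exp(-qT)*phi(d1)*sigma/(2*sqrt(T)) - r*K*exp(-rT)*N(d2) + q*S*exp(-qT)*N(d1)
N(d1) = 0.3290552274; N(d2) = 0.2495620053; sqrt(T) = 0.7071067812
Term 1 = -9.8000 * 1.0000000000 * 0.3617318667 * 0.3300 / (2 * 0.7071067812) = -0.8272024028
Term 2 = -0.0150 * 11.2500 * 0.9925280548 * 0.2495620053 = -0.0417989180
Term 3 = 0 (no dividend yield, q = 0)
Theta = -0.8272024028 + (-0.0417989180) + (0.0000000000) = -0.869001

Answer: Theta = -0.869001


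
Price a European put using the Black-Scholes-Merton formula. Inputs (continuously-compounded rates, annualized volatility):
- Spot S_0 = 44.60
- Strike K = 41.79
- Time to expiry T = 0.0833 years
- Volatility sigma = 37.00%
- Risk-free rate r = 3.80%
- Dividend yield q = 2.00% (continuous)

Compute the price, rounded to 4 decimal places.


Answer: Price = 0.7460

Derivation:
d1 = (ln(S/K) + (r - q + 0.5*sigma^2) * T) / (sigma * sqrt(T)) = 0.67683422
d2 = d1 - sigma * sqrt(T) = 0.57004578
exp(-rT) = 0.99683960; exp(-qT) = 0.99833539
P = K * exp(-rT) * N(-d2) - S_0 * exp(-qT) * N(-d1)
N(-d1) = 0.24925557; N(-d2) = 0.28432332
P = 41.7900 * 0.99683960 * 0.28432332 - 44.6000 * 0.99833539 * 0.24925557 = 0.7460


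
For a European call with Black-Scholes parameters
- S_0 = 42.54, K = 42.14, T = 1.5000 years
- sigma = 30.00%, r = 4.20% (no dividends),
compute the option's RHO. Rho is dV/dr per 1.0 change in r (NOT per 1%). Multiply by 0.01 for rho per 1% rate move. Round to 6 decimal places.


Answer: Rho = 29.994119

Derivation:
d1 = 0.3808885825; d2 = 0.0134651211
phi(d1) = 0.3710284297; exp(-qT) = 1.0000000000; exp(-rT) = 0.9389434737
N(d2) = 0.5053716438
Rho = K*T*exp(-rT)*N(d2) = 42.1400 * 1.5000 * 0.9389434737 * 0.5053716438 = 29.994119
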